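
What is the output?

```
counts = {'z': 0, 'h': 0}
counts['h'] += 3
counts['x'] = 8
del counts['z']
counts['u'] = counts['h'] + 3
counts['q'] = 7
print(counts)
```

counts['h'] = 0+3 = 3 → {'z': 0, 'h': 3}
counts['x'] = 8 → {'z': 0, 'h': 3, 'x': 8}
del 'z' → {'h': 3, 'x': 8}
counts['u'] = counts['h']+3 = 6 → {'h': 3, 'x': 8, 'u': 6}
counts['q'] = 7 → {'h': 3, 'x': 8, 'u': 6, 'q': 7}

{'h': 3, 'x': 8, 'u': 6, 'q': 7}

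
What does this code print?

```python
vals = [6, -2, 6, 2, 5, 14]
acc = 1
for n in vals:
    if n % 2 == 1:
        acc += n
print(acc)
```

6

n=6: not odd
n=-2: not odd
n=6: not odd
n=2: not odd
n=5: odd, acc = 1+5 = 6
n=14: not odd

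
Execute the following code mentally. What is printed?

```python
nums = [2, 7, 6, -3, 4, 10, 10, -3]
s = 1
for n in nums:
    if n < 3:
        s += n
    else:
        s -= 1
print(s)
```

n=2: <3, s = 1+2 = 3
n=7: not <3, s = 3-1 = 2
n=6: not <3, s = 2-1 = 1
n=-3: <3, s = 1+(-3) = -2
n=4: not <3, s = (-2)-1 = -3
n=10: not <3, s = (-3)-1 = -4
n=10: not <3, s = (-4)-1 = -5
n=-3: <3, s = (-5)+(-3) = -8

-8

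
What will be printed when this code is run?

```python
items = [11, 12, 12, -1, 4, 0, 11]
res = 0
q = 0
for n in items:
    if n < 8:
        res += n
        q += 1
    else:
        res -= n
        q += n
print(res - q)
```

-92

n=11: not <8, res = 0-11 = -11; q=11
n=12: not <8, res = (-11)-12 = -23; q=23
n=12: not <8, res = (-23)-12 = -35; q=35
n=-1: <8, res = (-35)+(-1) = -36; q=36
n=4: <8, res = (-36)+4 = -32; q=37
n=0: <8, res = (-32)+0 = -32; q=38
n=11: not <8, res = (-32)-11 = -43; q=49
res-q = (-43)-49 = -92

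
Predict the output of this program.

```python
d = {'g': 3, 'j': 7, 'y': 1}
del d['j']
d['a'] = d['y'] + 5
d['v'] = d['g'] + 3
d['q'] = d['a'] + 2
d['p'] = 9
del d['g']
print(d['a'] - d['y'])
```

5

del 'j' → {'g': 3, 'y': 1}
d['a'] = d['y']+5 = 6 → {'g': 3, 'y': 1, 'a': 6}
d['v'] = d['g']+3 = 6 → {'g': 3, 'y': 1, 'a': 6, 'v': 6}
d['q'] = d['a']+2 = 8 → {'g': 3, 'y': 1, 'a': 6, 'v': 6, 'q': 8}
d['p'] = 9 → {'g': 3, 'y': 1, 'a': 6, 'v': 6, 'q': 8, 'p': 9}
del 'g' → {'y': 1, 'a': 6, 'v': 6, 'q': 8, 'p': 9}
d['a']-d['y'] = 6-1 = 5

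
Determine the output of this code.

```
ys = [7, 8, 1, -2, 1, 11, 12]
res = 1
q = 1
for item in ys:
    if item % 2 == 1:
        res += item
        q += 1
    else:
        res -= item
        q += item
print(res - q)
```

-20

item=7: odd, res = 1+7 = 8; q=2
item=8: not odd, res = 8-8 = 0; q=10
item=1: odd, res = 0+1 = 1; q=11
item=-2: not odd, res = 1-(-2) = 3; q=9
item=1: odd, res = 3+1 = 4; q=10
item=11: odd, res = 4+11 = 15; q=11
item=12: not odd, res = 15-12 = 3; q=23
res-q = 3-23 = -20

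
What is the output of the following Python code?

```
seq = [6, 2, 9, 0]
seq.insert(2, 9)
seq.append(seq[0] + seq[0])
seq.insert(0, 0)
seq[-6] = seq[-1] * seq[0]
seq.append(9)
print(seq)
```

insert 9 at 2 → [6, 2, 9, 9, 0]
append seq[0]+seq[0] = 6+6 = 12 → [6, 2, 9, 9, 0, 12]
insert 0 at 0 → [0, 6, 2, 9, 9, 0, 12]
seq[-6] = seq[-1]*seq[0] = 12*0 = 0 → [0, 0, 2, 9, 9, 0, 12]
append 9 → [0, 0, 2, 9, 9, 0, 12, 9]

[0, 0, 2, 9, 9, 0, 12, 9]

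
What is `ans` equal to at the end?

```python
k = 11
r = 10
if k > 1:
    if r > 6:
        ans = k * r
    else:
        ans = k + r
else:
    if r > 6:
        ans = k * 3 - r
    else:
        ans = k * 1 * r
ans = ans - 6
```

k=11, r=10
k > 1 is True; r > 6 is True
→ ans = k * r = 110
ans = 110-6 = 104

104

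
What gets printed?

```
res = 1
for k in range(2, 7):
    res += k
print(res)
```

21

k=2: res = 1+2 = 3
k=3: res = 3+3 = 6
k=4: res = 6+4 = 10
k=5: res = 10+5 = 15
k=6: res = 15+6 = 21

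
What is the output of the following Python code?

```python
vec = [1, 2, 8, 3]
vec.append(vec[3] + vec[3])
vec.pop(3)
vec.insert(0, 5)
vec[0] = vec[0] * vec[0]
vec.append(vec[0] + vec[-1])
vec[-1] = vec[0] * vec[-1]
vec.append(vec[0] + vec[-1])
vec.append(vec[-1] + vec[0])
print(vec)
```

append vec[3]+vec[3] = 3+3 = 6 → [1, 2, 8, 3, 6]
pop(3) removes 3 → [1, 2, 8, 6]
insert 5 at 0 → [5, 1, 2, 8, 6]
vec[0] = vec[0]*vec[0] = 5*5 = 25 → [25, 1, 2, 8, 6]
append vec[0]+vec[-1] = 25+6 = 31 → [25, 1, 2, 8, 6, 31]
vec[-1] = vec[0]*vec[-1] = 25*31 = 775 → [25, 1, 2, 8, 6, 775]
append vec[0]+vec[-1] = 25+775 = 800 → [25, 1, 2, 8, 6, 775, 800]
append vec[-1]+vec[0] = 800+25 = 825 → [25, 1, 2, 8, 6, 775, 800, 825]

[25, 1, 2, 8, 6, 775, 800, 825]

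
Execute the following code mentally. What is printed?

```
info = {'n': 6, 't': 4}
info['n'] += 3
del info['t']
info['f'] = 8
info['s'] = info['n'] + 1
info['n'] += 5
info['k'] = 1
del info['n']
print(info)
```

info['n'] = 6+3 = 9 → {'n': 9, 't': 4}
del 't' → {'n': 9}
info['f'] = 8 → {'n': 9, 'f': 8}
info['s'] = info['n']+1 = 10 → {'n': 9, 'f': 8, 's': 10}
info['n'] = 9+5 = 14 → {'n': 14, 'f': 8, 's': 10}
info['k'] = 1 → {'n': 14, 'f': 8, 's': 10, 'k': 1}
del 'n' → {'f': 8, 's': 10, 'k': 1}

{'f': 8, 's': 10, 'k': 1}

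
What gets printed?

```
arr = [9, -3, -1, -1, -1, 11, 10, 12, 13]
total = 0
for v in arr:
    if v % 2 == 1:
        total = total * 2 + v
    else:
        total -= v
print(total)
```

443

v=9: odd, total = 0*2+9 = 9
v=-3: odd, total = 9*2+(-3) = 15
v=-1: odd, total = 15*2+(-1) = 29
v=-1: odd, total = 29*2+(-1) = 57
v=-1: odd, total = 57*2+(-1) = 113
v=11: odd, total = 113*2+11 = 237
v=10: not odd, total = 237-10 = 227
v=12: not odd, total = 227-12 = 215
v=13: odd, total = 215*2+13 = 443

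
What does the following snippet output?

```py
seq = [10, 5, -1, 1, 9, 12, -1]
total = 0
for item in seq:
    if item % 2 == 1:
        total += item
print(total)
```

item=10: not odd
item=5: odd, total = 0+5 = 5
item=-1: odd, total = 5+(-1) = 4
item=1: odd, total = 4+1 = 5
item=9: odd, total = 5+9 = 14
item=12: not odd
item=-1: odd, total = 14+(-1) = 13

13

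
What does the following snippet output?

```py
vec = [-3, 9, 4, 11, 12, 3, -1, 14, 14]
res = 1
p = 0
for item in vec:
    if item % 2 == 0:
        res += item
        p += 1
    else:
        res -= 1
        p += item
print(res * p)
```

920

item=-3: not even, res = 1-1 = 0; p=-3
item=9: not even, res = 0-1 = -1; p=6
item=4: even, res = (-1)+4 = 3; p=7
item=11: not even, res = 3-1 = 2; p=18
item=12: even, res = 2+12 = 14; p=19
item=3: not even, res = 14-1 = 13; p=22
item=-1: not even, res = 13-1 = 12; p=21
item=14: even, res = 12+14 = 26; p=22
item=14: even, res = 26+14 = 40; p=23
res*p = 40*23 = 920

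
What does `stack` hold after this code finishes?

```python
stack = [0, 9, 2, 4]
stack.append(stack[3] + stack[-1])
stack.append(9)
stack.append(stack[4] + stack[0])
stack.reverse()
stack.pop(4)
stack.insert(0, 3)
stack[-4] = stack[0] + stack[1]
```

append stack[3]+stack[-1] = 4+4 = 8 → [0, 9, 2, 4, 8]
append 9 → [0, 9, 2, 4, 8, 9]
append stack[4]+stack[0] = 8+0 = 8 → [0, 9, 2, 4, 8, 9, 8]
reverse → [8, 9, 8, 4, 2, 9, 0]
pop(4) removes 2 → [8, 9, 8, 4, 9, 0]
insert 3 at 0 → [3, 8, 9, 8, 4, 9, 0]
stack[-4] = stack[0]+stack[1] = 3+8 = 11 → [3, 8, 9, 11, 4, 9, 0]

[3, 8, 9, 11, 4, 9, 0]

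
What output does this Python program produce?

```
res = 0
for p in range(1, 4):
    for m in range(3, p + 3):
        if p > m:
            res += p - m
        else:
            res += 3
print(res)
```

18

p=1,m=3: not 1>3, res = 0+3 = 3
p=2,m=3: not 2>3, res = 3+3 = 6
p=2,m=4: not 2>4, res = 6+3 = 9
p=3,m=3: not 3>3, res = 9+3 = 12
p=3,m=4: not 3>4, res = 12+3 = 15
p=3,m=5: not 3>5, res = 15+3 = 18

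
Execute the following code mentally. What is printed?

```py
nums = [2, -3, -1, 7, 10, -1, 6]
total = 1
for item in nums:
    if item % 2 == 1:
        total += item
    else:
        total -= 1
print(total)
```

item=2: not odd, total = 1-1 = 0
item=-3: odd, total = 0+(-3) = -3
item=-1: odd, total = (-3)+(-1) = -4
item=7: odd, total = (-4)+7 = 3
item=10: not odd, total = 3-1 = 2
item=-1: odd, total = 2+(-1) = 1
item=6: not odd, total = 1-1 = 0

0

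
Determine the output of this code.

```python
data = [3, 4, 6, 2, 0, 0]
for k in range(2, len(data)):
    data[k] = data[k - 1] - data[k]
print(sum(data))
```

-7

k=2: data[2] = 4-6 = -2 → [3, 4, -2, 2, 0, 0]
k=3: data[3] = (-2)-2 = -4 → [3, 4, -2, -4, 0, 0]
k=4: data[4] = (-4)-0 = -4 → [3, 4, -2, -4, -4, 0]
k=5: data[5] = (-4)-0 = -4 → [3, 4, -2, -4, -4, -4]
sum = -7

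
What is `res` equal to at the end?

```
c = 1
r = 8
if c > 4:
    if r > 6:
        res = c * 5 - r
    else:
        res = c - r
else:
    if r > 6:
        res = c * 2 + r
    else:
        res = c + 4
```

c=1, r=8
c > 4 is False; r > 6 is True
→ res = c * 2 + r = 10

10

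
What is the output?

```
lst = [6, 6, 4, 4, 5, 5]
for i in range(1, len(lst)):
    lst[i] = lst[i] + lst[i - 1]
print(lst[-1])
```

i=1: lst[1] = 6+6 = 12 → [6, 12, 4, 4, 5, 5]
i=2: lst[2] = 4+12 = 16 → [6, 12, 16, 4, 5, 5]
i=3: lst[3] = 4+16 = 20 → [6, 12, 16, 20, 5, 5]
i=4: lst[4] = 5+20 = 25 → [6, 12, 16, 20, 25, 5]
i=5: lst[5] = 5+25 = 30 → [6, 12, 16, 20, 25, 30]

30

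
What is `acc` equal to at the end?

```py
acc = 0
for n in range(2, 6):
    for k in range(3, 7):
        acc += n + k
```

128

n=2,k=3: acc = 0+5 = 5
n=2,k=4: acc = 5+6 = 11
n=2,k=5: acc = 11+7 = 18
n=2,k=6: acc = 18+8 = 26
n=3,k=3: acc = 26+6 = 32
n=3,k=4: acc = 32+7 = 39
n=3,k=5: acc = 39+8 = 47
n=3,k=6: acc = 47+9 = 56
n=4,k=3: acc = 56+7 = 63
n=4,k=4: acc = 63+8 = 71
n=4,k=5: acc = 71+9 = 80
n=4,k=6: acc = 80+10 = 90
n=5,k=3: acc = 90+8 = 98
n=5,k=4: acc = 98+9 = 107
n=5,k=5: acc = 107+10 = 117
n=5,k=6: acc = 117+11 = 128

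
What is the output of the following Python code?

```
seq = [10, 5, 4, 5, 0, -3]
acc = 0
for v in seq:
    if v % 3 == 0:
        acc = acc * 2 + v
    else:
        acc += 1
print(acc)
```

v=10: not %3==0, acc = 0+1 = 1
v=5: not %3==0, acc = 1+1 = 2
v=4: not %3==0, acc = 2+1 = 3
v=5: not %3==0, acc = 3+1 = 4
v=0: %3==0, acc = 4*2+0 = 8
v=-3: %3==0, acc = 8*2+(-3) = 13

13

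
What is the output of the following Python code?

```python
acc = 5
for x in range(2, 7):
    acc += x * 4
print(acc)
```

x=2: acc = 5+2*4 = 13
x=3: acc = 13+3*4 = 25
x=4: acc = 25+4*4 = 41
x=5: acc = 41+5*4 = 61
x=6: acc = 61+6*4 = 85

85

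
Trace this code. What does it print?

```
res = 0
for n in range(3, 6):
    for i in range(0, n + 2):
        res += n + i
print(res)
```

120

n=3,i=0: res = 0+3 = 3
n=3,i=1: res = 3+4 = 7
n=3,i=2: res = 7+5 = 12
n=3,i=3: res = 12+6 = 18
n=3,i=4: res = 18+7 = 25
n=4,i=0: res = 25+4 = 29
n=4,i=1: res = 29+5 = 34
n=4,i=2: res = 34+6 = 40
n=4,i=3: res = 40+7 = 47
n=4,i=4: res = 47+8 = 55
n=4,i=5: res = 55+9 = 64
n=5,i=0: res = 64+5 = 69
n=5,i=1: res = 69+6 = 75
n=5,i=2: res = 75+7 = 82
n=5,i=3: res = 82+8 = 90
n=5,i=4: res = 90+9 = 99
n=5,i=5: res = 99+10 = 109
n=5,i=6: res = 109+11 = 120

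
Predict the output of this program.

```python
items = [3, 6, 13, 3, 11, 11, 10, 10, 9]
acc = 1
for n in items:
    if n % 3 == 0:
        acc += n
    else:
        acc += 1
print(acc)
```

27

n=3: %3==0, acc = 1+3 = 4
n=6: %3==0, acc = 4+6 = 10
n=13: not %3==0, acc = 10+1 = 11
n=3: %3==0, acc = 11+3 = 14
n=11: not %3==0, acc = 14+1 = 15
n=11: not %3==0, acc = 15+1 = 16
n=10: not %3==0, acc = 16+1 = 17
n=10: not %3==0, acc = 17+1 = 18
n=9: %3==0, acc = 18+9 = 27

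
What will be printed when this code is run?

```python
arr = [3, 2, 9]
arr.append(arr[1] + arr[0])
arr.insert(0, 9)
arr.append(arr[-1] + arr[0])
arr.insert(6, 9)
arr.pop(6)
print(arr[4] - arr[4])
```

0

append arr[1]+arr[0] = 2+3 = 5 → [3, 2, 9, 5]
insert 9 at 0 → [9, 3, 2, 9, 5]
append arr[-1]+arr[0] = 5+9 = 14 → [9, 3, 2, 9, 5, 14]
insert 9 at 6 → [9, 3, 2, 9, 5, 14, 9]
pop(6) removes 9 → [9, 3, 2, 9, 5, 14]
arr[4]-arr[4] = 5-5 = 0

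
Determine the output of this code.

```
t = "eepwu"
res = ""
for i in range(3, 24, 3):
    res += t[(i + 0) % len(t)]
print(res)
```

weupewe

i=3: add t[3]='w' → 'w'
i=6: add t[1]='e' → 'we'
i=9: add t[4]='u' → 'weu'
i=12: add t[2]='p' → 'weup'
i=15: add t[0]='e' → 'weupe'
i=18: add t[3]='w' → 'weupew'
i=21: add t[1]='e' → 'weupewe'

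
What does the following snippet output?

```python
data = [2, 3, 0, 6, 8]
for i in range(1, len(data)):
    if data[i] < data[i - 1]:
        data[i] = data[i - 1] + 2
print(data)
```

i=1: 3>=2, unchanged → [2, 3, 0, 6, 8]
i=2: 0<3, data[2] = 3+2 = 5 → [2, 3, 5, 6, 8]
i=3: 6>=5, unchanged → [2, 3, 5, 6, 8]
i=4: 8>=6, unchanged → [2, 3, 5, 6, 8]

[2, 3, 5, 6, 8]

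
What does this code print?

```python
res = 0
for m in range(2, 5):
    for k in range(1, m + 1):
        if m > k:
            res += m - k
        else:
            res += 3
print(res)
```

m=2,k=1: 2>1, res = 0+1 = 1
m=2,k=2: not 2>2, res = 1+3 = 4
m=3,k=1: 3>1, res = 4+2 = 6
m=3,k=2: 3>2, res = 6+1 = 7
m=3,k=3: not 3>3, res = 7+3 = 10
m=4,k=1: 4>1, res = 10+3 = 13
m=4,k=2: 4>2, res = 13+2 = 15
m=4,k=3: 4>3, res = 15+1 = 16
m=4,k=4: not 4>4, res = 16+3 = 19

19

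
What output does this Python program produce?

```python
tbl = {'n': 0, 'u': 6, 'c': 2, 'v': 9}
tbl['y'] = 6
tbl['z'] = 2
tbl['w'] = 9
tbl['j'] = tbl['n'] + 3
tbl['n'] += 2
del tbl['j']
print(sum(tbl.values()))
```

tbl['y'] = 6 → {'n': 0, 'u': 6, 'c': 2, 'v': 9, 'y': 6}
tbl['z'] = 2 → {'n': 0, 'u': 6, 'c': 2, 'v': 9, 'y': 6, 'z': 2}
tbl['w'] = 9 → {'n': 0, 'u': 6, 'c': 2, 'v': 9, 'y': 6, 'z': 2, 'w': 9}
tbl['j'] = tbl['n']+3 = 3 → {'n': 0, 'u': 6, 'c': 2, 'v': 9, 'y': 6, 'z': 2, 'w': 9, 'j': 3}
tbl['n'] = 0+2 = 2 → {'n': 2, 'u': 6, 'c': 2, 'v': 9, 'y': 6, 'z': 2, 'w': 9, 'j': 3}
del 'j' → {'n': 2, 'u': 6, 'c': 2, 'v': 9, 'y': 6, 'z': 2, 'w': 9}
sum of values = 36

36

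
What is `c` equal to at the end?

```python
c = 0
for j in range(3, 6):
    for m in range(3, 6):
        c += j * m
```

144

j=3,m=3: c = 0+9 = 9
j=3,m=4: c = 9+12 = 21
j=3,m=5: c = 21+15 = 36
j=4,m=3: c = 36+12 = 48
j=4,m=4: c = 48+16 = 64
j=4,m=5: c = 64+20 = 84
j=5,m=3: c = 84+15 = 99
j=5,m=4: c = 99+20 = 119
j=5,m=5: c = 119+25 = 144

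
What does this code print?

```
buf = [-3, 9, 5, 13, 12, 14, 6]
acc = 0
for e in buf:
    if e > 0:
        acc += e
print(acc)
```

e=-3: not >0
e=9: >0, acc = 0+9 = 9
e=5: >0, acc = 9+5 = 14
e=13: >0, acc = 14+13 = 27
e=12: >0, acc = 27+12 = 39
e=14: >0, acc = 39+14 = 53
e=6: >0, acc = 53+6 = 59

59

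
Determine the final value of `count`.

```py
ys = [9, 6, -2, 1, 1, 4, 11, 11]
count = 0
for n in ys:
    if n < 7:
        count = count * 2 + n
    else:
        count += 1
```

124

n=9: not <7, count = 0+1 = 1
n=6: <7, count = 1*2+6 = 8
n=-2: <7, count = 8*2+(-2) = 14
n=1: <7, count = 14*2+1 = 29
n=1: <7, count = 29*2+1 = 59
n=4: <7, count = 59*2+4 = 122
n=11: not <7, count = 122+1 = 123
n=11: not <7, count = 123+1 = 124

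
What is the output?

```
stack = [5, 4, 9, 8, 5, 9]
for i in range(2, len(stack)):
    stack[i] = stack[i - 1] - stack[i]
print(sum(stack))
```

-54

i=2: stack[2] = 4-9 = -5 → [5, 4, -5, 8, 5, 9]
i=3: stack[3] = (-5)-8 = -13 → [5, 4, -5, -13, 5, 9]
i=4: stack[4] = (-13)-5 = -18 → [5, 4, -5, -13, -18, 9]
i=5: stack[5] = (-18)-9 = -27 → [5, 4, -5, -13, -18, -27]
sum = -54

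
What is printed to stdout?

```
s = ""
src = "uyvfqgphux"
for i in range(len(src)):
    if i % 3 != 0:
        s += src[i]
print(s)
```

i=0: skip
i=1: add 'y' → 'y'
i=2: add 'v' → 'yv'
i=3: skip
i=4: add 'q' → 'yvq'
i=5: add 'g' → 'yvqg'
i=6: skip
i=7: add 'h' → 'yvqgh'
i=8: add 'u' → 'yvqghu'
i=9: skip

yvqghu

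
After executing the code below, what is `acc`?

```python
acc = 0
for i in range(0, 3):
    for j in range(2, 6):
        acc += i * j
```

i=0,j=2: acc = 0+0 = 0
i=0,j=3: acc = 0+0 = 0
i=0,j=4: acc = 0+0 = 0
i=0,j=5: acc = 0+0 = 0
i=1,j=2: acc = 0+2 = 2
i=1,j=3: acc = 2+3 = 5
i=1,j=4: acc = 5+4 = 9
i=1,j=5: acc = 9+5 = 14
i=2,j=2: acc = 14+4 = 18
i=2,j=3: acc = 18+6 = 24
i=2,j=4: acc = 24+8 = 32
i=2,j=5: acc = 32+10 = 42

42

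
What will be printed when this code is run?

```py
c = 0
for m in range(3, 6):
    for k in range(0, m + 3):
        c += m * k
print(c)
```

m=3,k=0: c = 0+0 = 0
m=3,k=1: c = 0+3 = 3
m=3,k=2: c = 3+6 = 9
m=3,k=3: c = 9+9 = 18
m=3,k=4: c = 18+12 = 30
m=3,k=5: c = 30+15 = 45
m=4,k=0: c = 45+0 = 45
m=4,k=1: c = 45+4 = 49
m=4,k=2: c = 49+8 = 57
m=4,k=3: c = 57+12 = 69
m=4,k=4: c = 69+16 = 85
m=4,k=5: c = 85+20 = 105
m=4,k=6: c = 105+24 = 129
m=5,k=0: c = 129+0 = 129
m=5,k=1: c = 129+5 = 134
m=5,k=2: c = 134+10 = 144
m=5,k=3: c = 144+15 = 159
m=5,k=4: c = 159+20 = 179
m=5,k=5: c = 179+25 = 204
m=5,k=6: c = 204+30 = 234
m=5,k=7: c = 234+35 = 269

269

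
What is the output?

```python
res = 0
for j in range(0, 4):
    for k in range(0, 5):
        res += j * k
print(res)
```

j=0,k=0: res = 0+0 = 0
j=0,k=1: res = 0+0 = 0
j=0,k=2: res = 0+0 = 0
j=0,k=3: res = 0+0 = 0
j=0,k=4: res = 0+0 = 0
j=1,k=0: res = 0+0 = 0
j=1,k=1: res = 0+1 = 1
j=1,k=2: res = 1+2 = 3
j=1,k=3: res = 3+3 = 6
j=1,k=4: res = 6+4 = 10
j=2,k=0: res = 10+0 = 10
j=2,k=1: res = 10+2 = 12
j=2,k=2: res = 12+4 = 16
j=2,k=3: res = 16+6 = 22
j=2,k=4: res = 22+8 = 30
j=3,k=0: res = 30+0 = 30
j=3,k=1: res = 30+3 = 33
j=3,k=2: res = 33+6 = 39
j=3,k=3: res = 39+9 = 48
j=3,k=4: res = 48+12 = 60

60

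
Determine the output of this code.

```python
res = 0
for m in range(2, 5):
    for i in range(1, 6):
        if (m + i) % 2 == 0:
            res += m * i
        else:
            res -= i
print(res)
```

m=2,i=1: odd sum, res = 0-1 = -1
m=2,i=2: even sum, res = (-1)+4 = 3
m=2,i=3: odd sum, res = 3-3 = 0
m=2,i=4: even sum, res = 0+8 = 8
m=2,i=5: odd sum, res = 8-5 = 3
m=3,i=1: even sum, res = 3+3 = 6
m=3,i=2: odd sum, res = 6-2 = 4
m=3,i=3: even sum, res = 4+9 = 13
m=3,i=4: odd sum, res = 13-4 = 9
m=3,i=5: even sum, res = 9+15 = 24
m=4,i=1: odd sum, res = 24-1 = 23
m=4,i=2: even sum, res = 23+8 = 31
m=4,i=3: odd sum, res = 31-3 = 28
m=4,i=4: even sum, res = 28+16 = 44
m=4,i=5: odd sum, res = 44-5 = 39

39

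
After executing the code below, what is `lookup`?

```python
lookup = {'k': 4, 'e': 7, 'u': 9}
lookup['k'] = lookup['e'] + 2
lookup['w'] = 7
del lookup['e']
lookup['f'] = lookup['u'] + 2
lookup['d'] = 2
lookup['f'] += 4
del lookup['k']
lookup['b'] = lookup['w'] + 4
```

{'u': 9, 'w': 7, 'f': 15, 'd': 2, 'b': 11}

lookup['k'] = lookup['e']+2 = 9 → {'k': 9, 'e': 7, 'u': 9}
lookup['w'] = 7 → {'k': 9, 'e': 7, 'u': 9, 'w': 7}
del 'e' → {'k': 9, 'u': 9, 'w': 7}
lookup['f'] = lookup['u']+2 = 11 → {'k': 9, 'u': 9, 'w': 7, 'f': 11}
lookup['d'] = 2 → {'k': 9, 'u': 9, 'w': 7, 'f': 11, 'd': 2}
lookup['f'] = 11+4 = 15 → {'k': 9, 'u': 9, 'w': 7, 'f': 15, 'd': 2}
del 'k' → {'u': 9, 'w': 7, 'f': 15, 'd': 2}
lookup['b'] = lookup['w']+4 = 11 → {'u': 9, 'w': 7, 'f': 15, 'd': 2, 'b': 11}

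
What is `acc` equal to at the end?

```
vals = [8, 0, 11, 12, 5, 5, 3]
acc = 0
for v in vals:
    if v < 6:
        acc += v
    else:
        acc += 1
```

v=8: not <6, acc = 0+1 = 1
v=0: <6, acc = 1+0 = 1
v=11: not <6, acc = 1+1 = 2
v=12: not <6, acc = 2+1 = 3
v=5: <6, acc = 3+5 = 8
v=5: <6, acc = 8+5 = 13
v=3: <6, acc = 13+3 = 16

16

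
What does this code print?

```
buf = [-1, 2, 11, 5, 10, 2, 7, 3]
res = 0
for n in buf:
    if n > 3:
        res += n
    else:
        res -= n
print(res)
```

27

n=-1: not >3, res = 0-(-1) = 1
n=2: not >3, res = 1-2 = -1
n=11: >3, res = (-1)+11 = 10
n=5: >3, res = 10+5 = 15
n=10: >3, res = 15+10 = 25
n=2: not >3, res = 25-2 = 23
n=7: >3, res = 23+7 = 30
n=3: not >3, res = 30-3 = 27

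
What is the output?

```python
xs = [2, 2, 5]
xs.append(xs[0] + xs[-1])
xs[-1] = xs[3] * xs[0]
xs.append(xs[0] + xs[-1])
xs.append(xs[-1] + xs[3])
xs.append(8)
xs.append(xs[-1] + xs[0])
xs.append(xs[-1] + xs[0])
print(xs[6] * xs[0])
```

16

append xs[0]+xs[-1] = 2+5 = 7 → [2, 2, 5, 7]
xs[-1] = xs[3]*xs[0] = 7*2 = 14 → [2, 2, 5, 14]
append xs[0]+xs[-1] = 2+14 = 16 → [2, 2, 5, 14, 16]
append xs[-1]+xs[3] = 16+14 = 30 → [2, 2, 5, 14, 16, 30]
append 8 → [2, 2, 5, 14, 16, 30, 8]
append xs[-1]+xs[0] = 8+2 = 10 → [2, 2, 5, 14, 16, 30, 8, 10]
append xs[-1]+xs[0] = 10+2 = 12 → [2, 2, 5, 14, 16, 30, 8, 10, 12]
xs[6]*xs[0] = 8*2 = 16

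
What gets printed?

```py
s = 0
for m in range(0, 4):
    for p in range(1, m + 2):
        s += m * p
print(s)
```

45

m=0,p=1: s = 0+0 = 0
m=1,p=1: s = 0+1 = 1
m=1,p=2: s = 1+2 = 3
m=2,p=1: s = 3+2 = 5
m=2,p=2: s = 5+4 = 9
m=2,p=3: s = 9+6 = 15
m=3,p=1: s = 15+3 = 18
m=3,p=2: s = 18+6 = 24
m=3,p=3: s = 24+9 = 33
m=3,p=4: s = 33+12 = 45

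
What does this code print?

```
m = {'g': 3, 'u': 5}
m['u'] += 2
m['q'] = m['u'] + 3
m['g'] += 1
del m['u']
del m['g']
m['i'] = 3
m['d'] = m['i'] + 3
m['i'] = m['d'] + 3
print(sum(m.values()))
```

25

m['u'] = 5+2 = 7 → {'g': 3, 'u': 7}
m['q'] = m['u']+3 = 10 → {'g': 3, 'u': 7, 'q': 10}
m['g'] = 3+1 = 4 → {'g': 4, 'u': 7, 'q': 10}
del 'u' → {'g': 4, 'q': 10}
del 'g' → {'q': 10}
m['i'] = 3 → {'q': 10, 'i': 3}
m['d'] = m['i']+3 = 6 → {'q': 10, 'i': 3, 'd': 6}
m['i'] = m['d']+3 = 9 → {'q': 10, 'i': 9, 'd': 6}
sum of values = 25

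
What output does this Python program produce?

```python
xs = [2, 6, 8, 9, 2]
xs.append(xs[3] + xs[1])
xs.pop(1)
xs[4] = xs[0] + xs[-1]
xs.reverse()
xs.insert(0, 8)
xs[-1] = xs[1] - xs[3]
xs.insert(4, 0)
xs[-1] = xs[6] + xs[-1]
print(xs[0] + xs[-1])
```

append xs[3]+xs[1] = 9+6 = 15 → [2, 6, 8, 9, 2, 15]
pop(1) removes 6 → [2, 8, 9, 2, 15]
xs[4] = xs[0]+xs[-1] = 2+15 = 17 → [2, 8, 9, 2, 17]
reverse → [17, 2, 9, 8, 2]
insert 8 at 0 → [8, 17, 2, 9, 8, 2]
xs[-1] = xs[1]-xs[3] = 17-9 = 8 → [8, 17, 2, 9, 8, 8]
insert 0 at 4 → [8, 17, 2, 9, 0, 8, 8]
xs[-1] = xs[6]+xs[-1] = 8+8 = 16 → [8, 17, 2, 9, 0, 8, 16]
xs[0]+xs[-1] = 8+16 = 24

24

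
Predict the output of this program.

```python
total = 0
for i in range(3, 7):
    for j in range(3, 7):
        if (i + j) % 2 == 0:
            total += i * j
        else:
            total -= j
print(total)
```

i=3,j=3: even sum, total = 0+9 = 9
i=3,j=4: odd sum, total = 9-4 = 5
i=3,j=5: even sum, total = 5+15 = 20
i=3,j=6: odd sum, total = 20-6 = 14
i=4,j=3: odd sum, total = 14-3 = 11
i=4,j=4: even sum, total = 11+16 = 27
i=4,j=5: odd sum, total = 27-5 = 22
i=4,j=6: even sum, total = 22+24 = 46
i=5,j=3: even sum, total = 46+15 = 61
i=5,j=4: odd sum, total = 61-4 = 57
i=5,j=5: even sum, total = 57+25 = 82
i=5,j=6: odd sum, total = 82-6 = 76
i=6,j=3: odd sum, total = 76-3 = 73
i=6,j=4: even sum, total = 73+24 = 97
i=6,j=5: odd sum, total = 97-5 = 92
i=6,j=6: even sum, total = 92+36 = 128

128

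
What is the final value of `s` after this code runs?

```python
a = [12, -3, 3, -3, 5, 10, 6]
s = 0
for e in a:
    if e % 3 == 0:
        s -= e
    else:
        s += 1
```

e=12: %3==0, s = 0-12 = -12
e=-3: %3==0, s = (-12)-(-3) = -9
e=3: %3==0, s = (-9)-3 = -12
e=-3: %3==0, s = (-12)-(-3) = -9
e=5: not %3==0, s = (-9)+1 = -8
e=10: not %3==0, s = (-8)+1 = -7
e=6: %3==0, s = (-7)-6 = -13

-13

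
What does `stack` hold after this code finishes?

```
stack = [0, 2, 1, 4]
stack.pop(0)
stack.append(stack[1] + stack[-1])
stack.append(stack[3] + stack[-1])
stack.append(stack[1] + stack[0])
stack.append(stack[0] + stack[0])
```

pop(0) removes 0 → [2, 1, 4]
append stack[1]+stack[-1] = 1+4 = 5 → [2, 1, 4, 5]
append stack[3]+stack[-1] = 5+5 = 10 → [2, 1, 4, 5, 10]
append stack[1]+stack[0] = 1+2 = 3 → [2, 1, 4, 5, 10, 3]
append stack[0]+stack[0] = 2+2 = 4 → [2, 1, 4, 5, 10, 3, 4]

[2, 1, 4, 5, 10, 3, 4]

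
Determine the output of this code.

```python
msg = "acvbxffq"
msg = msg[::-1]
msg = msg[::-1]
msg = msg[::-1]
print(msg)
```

qffxbvca

reverse → 'qffxbvca'
reverse → 'acvbxffq'
reverse → 'qffxbvca'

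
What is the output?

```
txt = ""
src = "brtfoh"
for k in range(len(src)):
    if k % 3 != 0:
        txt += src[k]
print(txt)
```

k=0: skip
k=1: add 'r' → 'r'
k=2: add 't' → 'rt'
k=3: skip
k=4: add 'o' → 'rto'
k=5: add 'h' → 'rtoh'

rtoh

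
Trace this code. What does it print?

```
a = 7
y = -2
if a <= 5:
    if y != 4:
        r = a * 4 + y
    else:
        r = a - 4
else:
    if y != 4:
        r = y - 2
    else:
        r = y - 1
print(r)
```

-4

a=7, y=-2
a <= 5 is False; y != 4 is True
→ r = y - 2 = -4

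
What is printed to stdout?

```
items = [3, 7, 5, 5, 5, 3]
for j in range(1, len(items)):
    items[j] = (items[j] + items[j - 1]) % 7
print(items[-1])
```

j=1: items[1] = (7+3)%7 = 3 → [3, 3, 5, 5, 5, 3]
j=2: items[2] = (5+3)%7 = 1 → [3, 3, 1, 5, 5, 3]
j=3: items[3] = (5+1)%7 = 6 → [3, 3, 1, 6, 5, 3]
j=4: items[4] = (5+6)%7 = 4 → [3, 3, 1, 6, 4, 3]
j=5: items[5] = (3+4)%7 = 0 → [3, 3, 1, 6, 4, 0]

0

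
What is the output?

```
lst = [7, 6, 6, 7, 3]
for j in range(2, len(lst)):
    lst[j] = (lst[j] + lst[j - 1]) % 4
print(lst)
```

j=2: lst[2] = (6+6)%4 = 0 → [7, 6, 0, 7, 3]
j=3: lst[3] = (7+0)%4 = 3 → [7, 6, 0, 3, 3]
j=4: lst[4] = (3+3)%4 = 2 → [7, 6, 0, 3, 2]

[7, 6, 0, 3, 2]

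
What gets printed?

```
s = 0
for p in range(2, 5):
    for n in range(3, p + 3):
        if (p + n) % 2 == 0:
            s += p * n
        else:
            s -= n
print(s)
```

57

p=2,n=3: odd sum, s = 0-3 = -3
p=2,n=4: even sum, s = (-3)+8 = 5
p=3,n=3: even sum, s = 5+9 = 14
p=3,n=4: odd sum, s = 14-4 = 10
p=3,n=5: even sum, s = 10+15 = 25
p=4,n=3: odd sum, s = 25-3 = 22
p=4,n=4: even sum, s = 22+16 = 38
p=4,n=5: odd sum, s = 38-5 = 33
p=4,n=6: even sum, s = 33+24 = 57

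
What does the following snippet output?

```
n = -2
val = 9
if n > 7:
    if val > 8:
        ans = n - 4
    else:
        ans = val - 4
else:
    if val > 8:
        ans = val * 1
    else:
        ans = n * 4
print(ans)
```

9

n=-2, val=9
n > 7 is False; val > 8 is True
→ ans = val * 1 = 9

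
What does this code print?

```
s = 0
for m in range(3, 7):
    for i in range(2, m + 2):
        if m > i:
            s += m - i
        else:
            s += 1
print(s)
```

28

m=3,i=2: 3>2, s = 0+1 = 1
m=3,i=3: not 3>3, s = 1+1 = 2
m=3,i=4: not 3>4, s = 2+1 = 3
m=4,i=2: 4>2, s = 3+2 = 5
m=4,i=3: 4>3, s = 5+1 = 6
m=4,i=4: not 4>4, s = 6+1 = 7
m=4,i=5: not 4>5, s = 7+1 = 8
m=5,i=2: 5>2, s = 8+3 = 11
m=5,i=3: 5>3, s = 11+2 = 13
m=5,i=4: 5>4, s = 13+1 = 14
m=5,i=5: not 5>5, s = 14+1 = 15
m=5,i=6: not 5>6, s = 15+1 = 16
m=6,i=2: 6>2, s = 16+4 = 20
m=6,i=3: 6>3, s = 20+3 = 23
m=6,i=4: 6>4, s = 23+2 = 25
m=6,i=5: 6>5, s = 25+1 = 26
m=6,i=6: not 6>6, s = 26+1 = 27
m=6,i=7: not 6>7, s = 27+1 = 28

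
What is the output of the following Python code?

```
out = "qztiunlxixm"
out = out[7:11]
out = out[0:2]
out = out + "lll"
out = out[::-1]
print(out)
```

lllix

slice [7:11] → 'xixm'
slice [0:2] → 'xi'
+ 'lll' → 'xilll'
reverse → 'lllix'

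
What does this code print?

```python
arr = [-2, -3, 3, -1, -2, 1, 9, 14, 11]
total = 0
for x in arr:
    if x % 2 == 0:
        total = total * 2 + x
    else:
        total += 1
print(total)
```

x=-2: even, total = 0*2+(-2) = -2
x=-3: not even, total = (-2)+1 = -1
x=3: not even, total = (-1)+1 = 0
x=-1: not even, total = 0+1 = 1
x=-2: even, total = 1*2+(-2) = 0
x=1: not even, total = 0+1 = 1
x=9: not even, total = 1+1 = 2
x=14: even, total = 2*2+14 = 18
x=11: not even, total = 18+1 = 19

19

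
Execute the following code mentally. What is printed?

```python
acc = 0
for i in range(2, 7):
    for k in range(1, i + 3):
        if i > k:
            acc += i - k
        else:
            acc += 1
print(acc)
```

50

i=2,k=1: 2>1, acc = 0+1 = 1
i=2,k=2: not 2>2, acc = 1+1 = 2
i=2,k=3: not 2>3, acc = 2+1 = 3
i=2,k=4: not 2>4, acc = 3+1 = 4
i=3,k=1: 3>1, acc = 4+2 = 6
i=3,k=2: 3>2, acc = 6+1 = 7
i=3,k=3: not 3>3, acc = 7+1 = 8
i=3,k=4: not 3>4, acc = 8+1 = 9
i=3,k=5: not 3>5, acc = 9+1 = 10
i=4,k=1: 4>1, acc = 10+3 = 13
i=4,k=2: 4>2, acc = 13+2 = 15
i=4,k=3: 4>3, acc = 15+1 = 16
i=4,k=4: not 4>4, acc = 16+1 = 17
i=4,k=5: not 4>5, acc = 17+1 = 18
i=4,k=6: not 4>6, acc = 18+1 = 19
i=5,k=1: 5>1, acc = 19+4 = 23
i=5,k=2: 5>2, acc = 23+3 = 26
i=5,k=3: 5>3, acc = 26+2 = 28
i=5,k=4: 5>4, acc = 28+1 = 29
i=5,k=5: not 5>5, acc = 29+1 = 30
i=5,k=6: not 5>6, acc = 30+1 = 31
i=5,k=7: not 5>7, acc = 31+1 = 32
i=6,k=1: 6>1, acc = 32+5 = 37
i=6,k=2: 6>2, acc = 37+4 = 41
i=6,k=3: 6>3, acc = 41+3 = 44
i=6,k=4: 6>4, acc = 44+2 = 46
i=6,k=5: 6>5, acc = 46+1 = 47
i=6,k=6: not 6>6, acc = 47+1 = 48
i=6,k=7: not 6>7, acc = 48+1 = 49
i=6,k=8: not 6>8, acc = 49+1 = 50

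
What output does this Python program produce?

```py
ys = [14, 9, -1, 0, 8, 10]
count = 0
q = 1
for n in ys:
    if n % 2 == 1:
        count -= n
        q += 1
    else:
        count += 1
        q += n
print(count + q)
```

n=14: not odd, count = 0+1 = 1; q=15
n=9: odd, count = 1-9 = -8; q=16
n=-1: odd, count = (-8)-(-1) = -7; q=17
n=0: not odd, count = (-7)+1 = -6; q=17
n=8: not odd, count = (-6)+1 = -5; q=25
n=10: not odd, count = (-5)+1 = -4; q=35
count+q = (-4)+35 = 31

31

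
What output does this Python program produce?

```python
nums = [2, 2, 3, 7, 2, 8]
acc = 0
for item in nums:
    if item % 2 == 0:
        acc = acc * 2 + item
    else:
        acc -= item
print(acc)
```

item=2: even, acc = 0*2+2 = 2
item=2: even, acc = 2*2+2 = 6
item=3: not even, acc = 6-3 = 3
item=7: not even, acc = 3-7 = -4
item=2: even, acc = (-4)*2+2 = -6
item=8: even, acc = (-6)*2+8 = -4

-4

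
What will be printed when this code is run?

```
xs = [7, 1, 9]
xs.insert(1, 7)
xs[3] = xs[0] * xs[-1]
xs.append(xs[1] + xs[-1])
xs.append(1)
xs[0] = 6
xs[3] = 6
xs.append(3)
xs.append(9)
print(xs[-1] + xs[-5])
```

15

insert 7 at 1 → [7, 7, 1, 9]
xs[3] = xs[0]*xs[-1] = 7*9 = 63 → [7, 7, 1, 63]
append xs[1]+xs[-1] = 7+63 = 70 → [7, 7, 1, 63, 70]
append 1 → [7, 7, 1, 63, 70, 1]
xs[0] = 6 → [6, 7, 1, 63, 70, 1]
xs[3] = 6 → [6, 7, 1, 6, 70, 1]
append 3 → [6, 7, 1, 6, 70, 1, 3]
append 9 → [6, 7, 1, 6, 70, 1, 3, 9]
xs[-1]+xs[-5] = 9+6 = 15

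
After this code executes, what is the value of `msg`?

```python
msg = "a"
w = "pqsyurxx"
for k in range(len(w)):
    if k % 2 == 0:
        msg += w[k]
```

k=0: add 'p' → 'ap'
k=1: skip
k=2: add 's' → 'aps'
k=3: skip
k=4: add 'u' → 'apsu'
k=5: skip
k=6: add 'x' → 'apsux'
k=7: skip

'apsux'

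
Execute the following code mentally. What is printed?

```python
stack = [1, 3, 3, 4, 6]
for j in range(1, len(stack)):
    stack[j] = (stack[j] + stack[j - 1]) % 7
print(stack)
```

j=1: stack[1] = (3+1)%7 = 4 → [1, 4, 3, 4, 6]
j=2: stack[2] = (3+4)%7 = 0 → [1, 4, 0, 4, 6]
j=3: stack[3] = (4+0)%7 = 4 → [1, 4, 0, 4, 6]
j=4: stack[4] = (6+4)%7 = 3 → [1, 4, 0, 4, 3]

[1, 4, 0, 4, 3]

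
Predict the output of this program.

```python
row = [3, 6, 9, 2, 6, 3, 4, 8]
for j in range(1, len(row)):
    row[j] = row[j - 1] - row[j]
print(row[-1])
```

j=1: row[1] = 3-6 = -3 → [3, -3, 9, 2, 6, 3, 4, 8]
j=2: row[2] = (-3)-9 = -12 → [3, -3, -12, 2, 6, 3, 4, 8]
j=3: row[3] = (-12)-2 = -14 → [3, -3, -12, -14, 6, 3, 4, 8]
j=4: row[4] = (-14)-6 = -20 → [3, -3, -12, -14, -20, 3, 4, 8]
j=5: row[5] = (-20)-3 = -23 → [3, -3, -12, -14, -20, -23, 4, 8]
j=6: row[6] = (-23)-4 = -27 → [3, -3, -12, -14, -20, -23, -27, 8]
j=7: row[7] = (-27)-8 = -35 → [3, -3, -12, -14, -20, -23, -27, -35]

-35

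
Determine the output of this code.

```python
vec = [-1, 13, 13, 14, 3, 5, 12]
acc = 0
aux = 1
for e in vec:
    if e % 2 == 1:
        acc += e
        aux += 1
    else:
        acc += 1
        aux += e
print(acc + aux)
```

67

e=-1: odd, acc = 0+(-1) = -1; aux=2
e=13: odd, acc = (-1)+13 = 12; aux=3
e=13: odd, acc = 12+13 = 25; aux=4
e=14: not odd, acc = 25+1 = 26; aux=18
e=3: odd, acc = 26+3 = 29; aux=19
e=5: odd, acc = 29+5 = 34; aux=20
e=12: not odd, acc = 34+1 = 35; aux=32
acc+aux = 35+32 = 67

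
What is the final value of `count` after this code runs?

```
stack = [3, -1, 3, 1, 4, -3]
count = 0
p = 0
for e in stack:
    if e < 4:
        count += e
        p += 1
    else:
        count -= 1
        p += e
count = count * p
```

e=3: <4, count = 0+3 = 3; p=1
e=-1: <4, count = 3+(-1) = 2; p=2
e=3: <4, count = 2+3 = 5; p=3
e=1: <4, count = 5+1 = 6; p=4
e=4: not <4, count = 6-1 = 5; p=8
e=-3: <4, count = 5+(-3) = 2; p=9
count*p = 2*9 = 18

18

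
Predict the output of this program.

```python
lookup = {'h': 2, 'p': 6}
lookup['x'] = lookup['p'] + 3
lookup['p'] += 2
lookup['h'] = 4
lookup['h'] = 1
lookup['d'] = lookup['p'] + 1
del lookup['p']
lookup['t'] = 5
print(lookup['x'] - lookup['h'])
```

8

lookup['x'] = lookup['p']+3 = 9 → {'h': 2, 'p': 6, 'x': 9}
lookup['p'] = 6+2 = 8 → {'h': 2, 'p': 8, 'x': 9}
lookup['h'] = 4 → {'h': 4, 'p': 8, 'x': 9}
lookup['h'] = 1 → {'h': 1, 'p': 8, 'x': 9}
lookup['d'] = lookup['p']+1 = 9 → {'h': 1, 'p': 8, 'x': 9, 'd': 9}
del 'p' → {'h': 1, 'x': 9, 'd': 9}
lookup['t'] = 5 → {'h': 1, 'x': 9, 'd': 9, 't': 5}
lookup['x']-lookup['h'] = 9-1 = 8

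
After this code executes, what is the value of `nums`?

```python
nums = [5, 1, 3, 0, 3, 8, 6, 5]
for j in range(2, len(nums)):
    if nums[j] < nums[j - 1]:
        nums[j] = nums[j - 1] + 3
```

[5, 1, 3, 6, 9, 12, 15, 18]

j=2: 3>=1, unchanged → [5, 1, 3, 0, 3, 8, 6, 5]
j=3: 0<3, nums[3] = 3+3 = 6 → [5, 1, 3, 6, 3, 8, 6, 5]
j=4: 3<6, nums[4] = 6+3 = 9 → [5, 1, 3, 6, 9, 8, 6, 5]
j=5: 8<9, nums[5] = 9+3 = 12 → [5, 1, 3, 6, 9, 12, 6, 5]
j=6: 6<12, nums[6] = 12+3 = 15 → [5, 1, 3, 6, 9, 12, 15, 5]
j=7: 5<15, nums[7] = 15+3 = 18 → [5, 1, 3, 6, 9, 12, 15, 18]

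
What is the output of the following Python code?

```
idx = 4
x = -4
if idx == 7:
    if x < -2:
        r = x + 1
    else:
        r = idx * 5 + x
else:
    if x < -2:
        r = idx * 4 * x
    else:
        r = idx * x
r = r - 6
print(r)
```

-70

idx=4, x=-4
idx == 7 is False; x < -2 is True
→ r = idx * 4 * x = -64
r = (-64)-6 = -70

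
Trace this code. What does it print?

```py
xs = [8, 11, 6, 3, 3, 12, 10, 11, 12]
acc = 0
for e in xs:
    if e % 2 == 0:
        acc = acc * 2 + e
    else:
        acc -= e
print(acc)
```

e=8: even, acc = 0*2+8 = 8
e=11: not even, acc = 8-11 = -3
e=6: even, acc = (-3)*2+6 = 0
e=3: not even, acc = 0-3 = -3
e=3: not even, acc = (-3)-3 = -6
e=12: even, acc = (-6)*2+12 = 0
e=10: even, acc = 0*2+10 = 10
e=11: not even, acc = 10-11 = -1
e=12: even, acc = (-1)*2+12 = 10

10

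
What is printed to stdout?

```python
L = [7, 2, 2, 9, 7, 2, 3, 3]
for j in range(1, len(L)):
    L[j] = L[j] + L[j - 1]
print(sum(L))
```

j=1: L[1] = 2+7 = 9 → [7, 9, 2, 9, 7, 2, 3, 3]
j=2: L[2] = 2+9 = 11 → [7, 9, 11, 9, 7, 2, 3, 3]
j=3: L[3] = 9+11 = 20 → [7, 9, 11, 20, 7, 2, 3, 3]
j=4: L[4] = 7+20 = 27 → [7, 9, 11, 20, 27, 2, 3, 3]
j=5: L[5] = 2+27 = 29 → [7, 9, 11, 20, 27, 29, 3, 3]
j=6: L[6] = 3+29 = 32 → [7, 9, 11, 20, 27, 29, 32, 3]
j=7: L[7] = 3+32 = 35 → [7, 9, 11, 20, 27, 29, 32, 35]
sum = 170

170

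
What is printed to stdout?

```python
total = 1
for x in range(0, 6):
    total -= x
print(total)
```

x=0: total = 1-0 = 1
x=1: total = 1-1 = 0
x=2: total = 0-2 = -2
x=3: total = (-2)-3 = -5
x=4: total = (-5)-4 = -9
x=5: total = (-9)-5 = -14

-14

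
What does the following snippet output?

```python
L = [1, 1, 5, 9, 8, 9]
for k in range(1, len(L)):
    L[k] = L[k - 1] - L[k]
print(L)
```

k=1: L[1] = 1-1 = 0 → [1, 0, 5, 9, 8, 9]
k=2: L[2] = 0-5 = -5 → [1, 0, -5, 9, 8, 9]
k=3: L[3] = (-5)-9 = -14 → [1, 0, -5, -14, 8, 9]
k=4: L[4] = (-14)-8 = -22 → [1, 0, -5, -14, -22, 9]
k=5: L[5] = (-22)-9 = -31 → [1, 0, -5, -14, -22, -31]

[1, 0, -5, -14, -22, -31]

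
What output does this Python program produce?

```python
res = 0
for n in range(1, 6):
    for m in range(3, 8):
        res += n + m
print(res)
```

200

n=1,m=3: res = 0+4 = 4
n=1,m=4: res = 4+5 = 9
n=1,m=5: res = 9+6 = 15
n=1,m=6: res = 15+7 = 22
n=1,m=7: res = 22+8 = 30
n=2,m=3: res = 30+5 = 35
n=2,m=4: res = 35+6 = 41
n=2,m=5: res = 41+7 = 48
n=2,m=6: res = 48+8 = 56
n=2,m=7: res = 56+9 = 65
n=3,m=3: res = 65+6 = 71
n=3,m=4: res = 71+7 = 78
n=3,m=5: res = 78+8 = 86
n=3,m=6: res = 86+9 = 95
n=3,m=7: res = 95+10 = 105
n=4,m=3: res = 105+7 = 112
n=4,m=4: res = 112+8 = 120
n=4,m=5: res = 120+9 = 129
n=4,m=6: res = 129+10 = 139
n=4,m=7: res = 139+11 = 150
n=5,m=3: res = 150+8 = 158
n=5,m=4: res = 158+9 = 167
n=5,m=5: res = 167+10 = 177
n=5,m=6: res = 177+11 = 188
n=5,m=7: res = 188+12 = 200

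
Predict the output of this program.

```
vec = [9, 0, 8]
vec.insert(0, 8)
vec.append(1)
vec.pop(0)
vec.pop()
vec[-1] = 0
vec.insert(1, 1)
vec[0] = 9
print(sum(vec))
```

insert 8 at 0 → [8, 9, 0, 8]
append 1 → [8, 9, 0, 8, 1]
pop(0) removes 8 → [9, 0, 8, 1]
pop() removes 1 → [9, 0, 8]
vec[-1] = 0 → [9, 0, 0]
insert 1 at 1 → [9, 1, 0, 0]
vec[0] = 9 → [9, 1, 0, 0]
sum = 10

10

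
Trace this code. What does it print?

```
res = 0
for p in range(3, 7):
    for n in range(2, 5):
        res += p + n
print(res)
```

p=3,n=2: res = 0+5 = 5
p=3,n=3: res = 5+6 = 11
p=3,n=4: res = 11+7 = 18
p=4,n=2: res = 18+6 = 24
p=4,n=3: res = 24+7 = 31
p=4,n=4: res = 31+8 = 39
p=5,n=2: res = 39+7 = 46
p=5,n=3: res = 46+8 = 54
p=5,n=4: res = 54+9 = 63
p=6,n=2: res = 63+8 = 71
p=6,n=3: res = 71+9 = 80
p=6,n=4: res = 80+10 = 90

90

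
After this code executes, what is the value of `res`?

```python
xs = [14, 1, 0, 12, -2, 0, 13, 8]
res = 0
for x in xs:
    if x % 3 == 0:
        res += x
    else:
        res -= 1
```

7

x=14: not %3==0, res = 0-1 = -1
x=1: not %3==0, res = (-1)-1 = -2
x=0: %3==0, res = (-2)+0 = -2
x=12: %3==0, res = (-2)+12 = 10
x=-2: not %3==0, res = 10-1 = 9
x=0: %3==0, res = 9+0 = 9
x=13: not %3==0, res = 9-1 = 8
x=8: not %3==0, res = 8-1 = 7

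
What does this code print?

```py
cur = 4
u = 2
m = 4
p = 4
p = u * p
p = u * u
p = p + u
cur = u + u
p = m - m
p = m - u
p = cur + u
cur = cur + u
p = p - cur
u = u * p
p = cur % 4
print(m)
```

4

p = 2*4 = 8
p = 2*2 = 4
p = 4+2 = 6
cur = 2+2 = 4
p = 4-4 = 0
p = 4-2 = 2
p = 4+2 = 6
cur = 4+2 = 6
p = 6-6 = 0
u = 2*0 = 0
p = 6%4 = 2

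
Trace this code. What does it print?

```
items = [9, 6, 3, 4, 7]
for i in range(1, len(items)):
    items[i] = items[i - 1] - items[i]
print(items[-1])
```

-11

i=1: items[1] = 9-6 = 3 → [9, 3, 3, 4, 7]
i=2: items[2] = 3-3 = 0 → [9, 3, 0, 4, 7]
i=3: items[3] = 0-4 = -4 → [9, 3, 0, -4, 7]
i=4: items[4] = (-4)-7 = -11 → [9, 3, 0, -4, -11]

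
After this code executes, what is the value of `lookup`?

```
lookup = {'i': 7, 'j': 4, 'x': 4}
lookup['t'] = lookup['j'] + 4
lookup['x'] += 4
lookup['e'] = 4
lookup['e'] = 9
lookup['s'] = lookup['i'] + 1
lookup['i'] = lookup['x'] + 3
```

lookup['t'] = lookup['j']+4 = 8 → {'i': 7, 'j': 4, 'x': 4, 't': 8}
lookup['x'] = 4+4 = 8 → {'i': 7, 'j': 4, 'x': 8, 't': 8}
lookup['e'] = 4 → {'i': 7, 'j': 4, 'x': 8, 't': 8, 'e': 4}
lookup['e'] = 9 → {'i': 7, 'j': 4, 'x': 8, 't': 8, 'e': 9}
lookup['s'] = lookup['i']+1 = 8 → {'i': 7, 'j': 4, 'x': 8, 't': 8, 'e': 9, 's': 8}
lookup['i'] = lookup['x']+3 = 11 → {'i': 11, 'j': 4, 'x': 8, 't': 8, 'e': 9, 's': 8}

{'i': 11, 'j': 4, 'x': 8, 't': 8, 'e': 9, 's': 8}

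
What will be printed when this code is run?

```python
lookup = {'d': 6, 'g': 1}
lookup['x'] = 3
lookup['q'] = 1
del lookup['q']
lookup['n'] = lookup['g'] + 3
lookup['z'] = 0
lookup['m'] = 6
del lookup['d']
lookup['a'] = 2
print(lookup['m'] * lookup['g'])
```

6

lookup['x'] = 3 → {'d': 6, 'g': 1, 'x': 3}
lookup['q'] = 1 → {'d': 6, 'g': 1, 'x': 3, 'q': 1}
del 'q' → {'d': 6, 'g': 1, 'x': 3}
lookup['n'] = lookup['g']+3 = 4 → {'d': 6, 'g': 1, 'x': 3, 'n': 4}
lookup['z'] = 0 → {'d': 6, 'g': 1, 'x': 3, 'n': 4, 'z': 0}
lookup['m'] = 6 → {'d': 6, 'g': 1, 'x': 3, 'n': 4, 'z': 0, 'm': 6}
del 'd' → {'g': 1, 'x': 3, 'n': 4, 'z': 0, 'm': 6}
lookup['a'] = 2 → {'g': 1, 'x': 3, 'n': 4, 'z': 0, 'm': 6, 'a': 2}
lookup['m']*lookup['g'] = 6*1 = 6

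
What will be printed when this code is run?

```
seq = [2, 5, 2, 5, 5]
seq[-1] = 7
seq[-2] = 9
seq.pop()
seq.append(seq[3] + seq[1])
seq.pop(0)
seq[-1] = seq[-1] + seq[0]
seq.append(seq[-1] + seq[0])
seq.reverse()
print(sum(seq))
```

59

seq[-1] = 7 → [2, 5, 2, 5, 7]
seq[-2] = 9 → [2, 5, 2, 9, 7]
pop() removes 7 → [2, 5, 2, 9]
append seq[3]+seq[1] = 9+5 = 14 → [2, 5, 2, 9, 14]
pop(0) removes 2 → [5, 2, 9, 14]
seq[-1] = seq[-1]+seq[0] = 14+5 = 19 → [5, 2, 9, 19]
append seq[-1]+seq[0] = 19+5 = 24 → [5, 2, 9, 19, 24]
reverse → [24, 19, 9, 2, 5]
sum = 59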